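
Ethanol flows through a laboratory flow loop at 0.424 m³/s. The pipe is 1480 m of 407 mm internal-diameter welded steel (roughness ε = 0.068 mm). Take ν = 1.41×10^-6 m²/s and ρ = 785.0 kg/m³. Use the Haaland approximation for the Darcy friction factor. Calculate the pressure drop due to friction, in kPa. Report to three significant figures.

Δp ≈ 216 kPa

V = 4Q/(πD²) = 4·0.424/(π·0.407²) = 3.259 m/s
Re = VD/ν = 3.259·0.407/1.41×10^-6 = 9.41×10^5 → turbulent
ε/D = 0.068/407 = 1.67×10^-4
Haaland: f = 0.01427
h_f = f(L/D)V²/(2g) = 0.01427·(1480/0.407)·3.259²/(2·9.81) = 28.09 m
Δp = ρg·h_f = 785.0·9.81·28.09 = 216.3 kPa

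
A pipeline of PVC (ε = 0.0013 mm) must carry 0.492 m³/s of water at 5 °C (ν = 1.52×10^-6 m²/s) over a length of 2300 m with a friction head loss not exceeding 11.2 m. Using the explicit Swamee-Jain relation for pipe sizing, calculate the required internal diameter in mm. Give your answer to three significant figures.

Swamee-Jain (Type III): D = 0.66·[ε^1.25·(LQ²/(gh_f))^4.75 + ν·Q^9.4·(L/(gh_f))^5.2]^0.04
LQ²/(gh_f) = 5.067; L/(gh_f) = 20.93
Term 1 = ε^1.25·(…)^4.75 = 9.77×10^-5; Term 2 = ν·Q^9.4·(…)^5.2 = 0.0143
D = 0.66·(9.77×10^-5 + 0.0143)^0.04 = 0.5570 m = 557 mm
Check: V = 2.02 m/s, Re = 7.40×10^5, f = 0.01227, h_f = 10.5 m ≈ 11.2 m ✓

D ≈ 557 mm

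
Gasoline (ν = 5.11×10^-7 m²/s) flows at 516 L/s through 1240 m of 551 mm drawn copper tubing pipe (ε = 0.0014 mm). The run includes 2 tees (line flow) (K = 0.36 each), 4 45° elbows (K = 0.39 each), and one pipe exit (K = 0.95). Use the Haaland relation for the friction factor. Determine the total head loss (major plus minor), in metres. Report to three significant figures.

V = 4Q/(πD²) = 2.164 m/s; V²/2g = 0.2387 m
Re = 2.33×10^6, ε/D = 2.54×10^-6 → f = 0.01017 (Haaland)
Major: h_f = f(L/D)·V²/2g = 0.01017·2250·0.2387 = 5.464 m
Minor: ΣK = 3.23; h_m = ΣK·V²/2g = 0.7709 m
Total H_L = 5.464 + 0.7709 = 6.235 m

H_L ≈ 6.23 m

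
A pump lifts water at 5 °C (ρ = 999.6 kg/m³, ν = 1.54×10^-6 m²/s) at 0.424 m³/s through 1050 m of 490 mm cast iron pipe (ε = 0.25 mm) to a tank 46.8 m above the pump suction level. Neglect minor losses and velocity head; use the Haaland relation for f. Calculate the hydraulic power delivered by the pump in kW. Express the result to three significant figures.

V = 4Q/(πD²) = 2.248 m/s; Re = 7.15×10^5; ε/D = 5.10×10^-4; f = 0.01741
h_f = f(L/D)V²/2g = 9.610 m
Total head H = z + h_f = 46.8 + 9.610 = 56.41 m
P_hyd = ρgQH = 999.6·9.81·0.424·56.41 = 234.5 kW

P_hyd ≈ 235 kW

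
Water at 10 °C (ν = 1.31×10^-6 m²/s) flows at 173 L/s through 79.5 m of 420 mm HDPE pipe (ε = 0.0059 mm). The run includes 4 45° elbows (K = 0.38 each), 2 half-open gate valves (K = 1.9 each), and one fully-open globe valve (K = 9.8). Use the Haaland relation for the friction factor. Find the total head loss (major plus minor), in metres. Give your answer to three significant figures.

H_L ≈ 1.41 m

V = 4Q/(πD²) = 1.249 m/s; V²/2g = 0.07947 m
Re = 4.00×10^5, ε/D = 1.40×10^-5 → f = 0.01374 (Haaland)
Major: h_f = f(L/D)·V²/2g = 0.01374·189.3·0.07947 = 0.2066 m
Minor: ΣK = 15.1; h_m = ΣK·V²/2g = 1.202 m
Total H_L = 0.2066 + 1.202 = 1.408 m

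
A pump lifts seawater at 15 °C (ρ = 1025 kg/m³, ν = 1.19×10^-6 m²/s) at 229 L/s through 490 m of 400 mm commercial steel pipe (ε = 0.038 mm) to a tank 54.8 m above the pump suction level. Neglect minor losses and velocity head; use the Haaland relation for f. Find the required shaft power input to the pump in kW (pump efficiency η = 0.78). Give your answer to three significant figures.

V = 4Q/(πD²) = 1.822 m/s; Re = 6.13×10^5; ε/D = 9.50×10^-5; f = 0.01389
h_f = f(L/D)V²/2g = 2.879 m
Total head H = z + h_f = 54.8 + 2.879 = 57.68 m
P_hyd = ρgQH = 1025·9.81·0.229·57.68 = 132.8 kW
P_shaft = P_hyd/η = 132.8/0.78 = 170.3 kW

P_shaft ≈ 170 kW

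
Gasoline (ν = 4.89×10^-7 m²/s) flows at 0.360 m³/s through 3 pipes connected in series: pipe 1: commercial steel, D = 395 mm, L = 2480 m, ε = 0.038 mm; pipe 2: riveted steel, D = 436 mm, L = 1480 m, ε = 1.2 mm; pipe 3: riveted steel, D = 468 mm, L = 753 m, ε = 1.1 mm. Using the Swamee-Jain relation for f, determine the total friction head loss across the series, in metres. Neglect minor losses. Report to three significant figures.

Pipe 1: V = 2.938 m/s, Re = 2.37×10^6, ε/D = 9.62×10^-5, f = 0.01269, h_1 = f(L/D)V²/2g = 35.06 m
Pipe 2: V = 2.411 m/s, Re = 2.15×10^6, ε/D = 0.00275, f = 0.02565, h_2 = f(L/D)V²/2g = 25.80 m
Pipe 3: V = 2.093 m/s, Re = 2.00×10^6, ε/D = 0.00235, f = 0.02459, h_3 = f(L/D)V²/2g = 8.830 m
Series → Q common, losses add: H = Σh = 69.69 m

H ≈ 69.7 m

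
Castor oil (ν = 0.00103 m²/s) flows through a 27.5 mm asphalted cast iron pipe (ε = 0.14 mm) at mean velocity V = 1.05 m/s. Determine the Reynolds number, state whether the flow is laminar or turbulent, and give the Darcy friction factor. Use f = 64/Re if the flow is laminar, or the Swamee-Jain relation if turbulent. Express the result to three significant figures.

Re = VD/ν = 1.050·0.0275/0.00103 = 28.0
Re < 2300 → laminar → f = 64/Re = 2.283

Re ≈ 28.0; laminar; f = 64/Re ≈ 2.28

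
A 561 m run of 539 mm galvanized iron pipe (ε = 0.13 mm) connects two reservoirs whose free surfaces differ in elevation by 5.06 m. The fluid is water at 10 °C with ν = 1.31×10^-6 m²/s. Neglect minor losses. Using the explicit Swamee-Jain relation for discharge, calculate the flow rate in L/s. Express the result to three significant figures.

Swamee-Jain (Type II): Q = -0.965·√(gD⁵h_f/L)·ln[ε/(3.7D) + √(3.17ν²L/(gD³h_f))]
√(gD⁵h_f/L) = √(9.81·0.539⁵·5.06/561) = 0.06345
ε/(3.7D) = 6.52×10^-5; √(3.17ν²L/(gD³h_f)) = 1.98×10^-5
Q = -0.965·0.06345·ln(8.500×10^-5) = 0.5739 m³/s
Check: V = 2.51 m/s, Re = 1.03×10^6, f = 0.01518, h_f = 5.09 m ≈ 5.06 m ✓

Q ≈ 574 L/s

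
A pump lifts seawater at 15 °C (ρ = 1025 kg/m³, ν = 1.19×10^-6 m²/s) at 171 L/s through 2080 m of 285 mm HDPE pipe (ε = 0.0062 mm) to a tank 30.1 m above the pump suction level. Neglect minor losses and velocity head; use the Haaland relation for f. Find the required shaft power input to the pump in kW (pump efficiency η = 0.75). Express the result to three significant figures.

V = 4Q/(πD²) = 2.681 m/s; Re = 6.42×10^5; ε/D = 2.18×10^-5; f = 0.01280
h_f = f(L/D)V²/2g = 34.22 m
Total head H = z + h_f = 30.1 + 34.22 = 64.32 m
P_hyd = ρgQH = 1025·9.81·0.171·64.32 = 110.6 kW
P_shaft = P_hyd/η = 110.6/0.75 = 147.5 kW

P_shaft ≈ 147 kW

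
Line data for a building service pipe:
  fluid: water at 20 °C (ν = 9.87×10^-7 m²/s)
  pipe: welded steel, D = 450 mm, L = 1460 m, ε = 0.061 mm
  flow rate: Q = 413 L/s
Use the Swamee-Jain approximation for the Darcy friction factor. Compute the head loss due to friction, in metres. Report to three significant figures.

V = 4Q/(πD²) = 4·0.413/(π·0.450²) = 2.597 m/s
Re = VD/ν = 2.597·0.450/9.87×10^-7 = 1.18×10^6 → turbulent
ε/D = 0.061/450 = 1.36×10^-4
Swamee-Jain: f = 0.01384
h_f = f(L/D)V²/(2g) = 0.01384·(1460/0.450)·2.597²/(2·9.81) = 15.44 m

h_f ≈ 15.4 m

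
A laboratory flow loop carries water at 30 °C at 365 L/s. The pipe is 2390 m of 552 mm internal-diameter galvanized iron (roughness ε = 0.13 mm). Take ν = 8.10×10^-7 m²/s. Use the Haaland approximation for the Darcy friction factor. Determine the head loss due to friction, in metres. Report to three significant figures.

h_f ≈ 7.68 m

V = 4Q/(πD²) = 4·0.365/(π·0.552²) = 1.525 m/s
Re = VD/ν = 1.525·0.552/8.10×10^-7 = 1.04×10^6 → turbulent
ε/D = 0.13/552 = 2.36×10^-4
Haaland: f = 0.01495
h_f = f(L/D)V²/(2g) = 0.01495·(2390/0.552)·1.525²/(2·9.81) = 7.676 m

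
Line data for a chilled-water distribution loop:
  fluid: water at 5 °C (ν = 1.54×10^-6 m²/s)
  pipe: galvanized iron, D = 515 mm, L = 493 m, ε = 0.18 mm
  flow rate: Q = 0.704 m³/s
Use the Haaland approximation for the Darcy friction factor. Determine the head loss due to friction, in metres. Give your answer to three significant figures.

V = 4Q/(πD²) = 4·0.704/(π·0.515²) = 3.380 m/s
Re = VD/ν = 3.380·0.515/1.54×10^-6 = 1.13×10^6 → turbulent
ε/D = 0.18/515 = 3.50×10^-4
Haaland: f = 0.01597
h_f = f(L/D)V²/(2g) = 0.01597·(493/0.515)·3.380²/(2·9.81) = 8.901 m

h_f ≈ 8.90 m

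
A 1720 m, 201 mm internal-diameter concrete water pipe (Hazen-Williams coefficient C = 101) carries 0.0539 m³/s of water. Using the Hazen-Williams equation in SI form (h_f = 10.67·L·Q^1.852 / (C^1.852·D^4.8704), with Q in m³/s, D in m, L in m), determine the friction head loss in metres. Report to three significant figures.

h_f ≈ 39.5 m

h_f = 10.67·1720·0.0539^1.852 / (101^1.852·0.201^4.8704) = 39.47 m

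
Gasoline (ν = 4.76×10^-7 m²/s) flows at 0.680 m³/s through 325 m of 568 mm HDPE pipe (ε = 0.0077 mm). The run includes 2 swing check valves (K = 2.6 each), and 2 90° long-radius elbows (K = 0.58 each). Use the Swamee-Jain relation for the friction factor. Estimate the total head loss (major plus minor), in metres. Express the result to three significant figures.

V = 4Q/(πD²) = 2.684 m/s; V²/2g = 0.3671 m
Re = 3.20×10^6, ε/D = 1.36×10^-5 → f = 0.01028 (Swamee-Jain)
Major: h_f = f(L/D)·V²/2g = 0.01028·572.2·0.3671 = 2.158 m
Minor: ΣK = 6.36; h_m = ΣK·V²/2g = 2.335 m
Total H_L = 2.158 + 2.335 = 4.493 m

H_L ≈ 4.49 m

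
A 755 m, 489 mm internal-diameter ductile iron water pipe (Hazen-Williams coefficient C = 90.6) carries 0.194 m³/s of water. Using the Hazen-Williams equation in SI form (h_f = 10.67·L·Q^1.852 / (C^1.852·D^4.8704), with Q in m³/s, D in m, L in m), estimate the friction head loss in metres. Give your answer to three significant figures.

h_f ≈ 2.99 m

h_f = 10.67·755·0.194^1.852 / (90.6^1.852·0.489^4.8704) = 2.990 m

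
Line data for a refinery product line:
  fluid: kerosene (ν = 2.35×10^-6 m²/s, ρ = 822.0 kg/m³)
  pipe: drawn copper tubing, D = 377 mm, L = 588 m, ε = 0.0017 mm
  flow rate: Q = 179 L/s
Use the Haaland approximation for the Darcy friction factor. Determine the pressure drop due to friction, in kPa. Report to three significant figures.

V = 4Q/(πD²) = 4·0.179/(π·0.377²) = 1.604 m/s
Re = VD/ν = 1.604·0.377/2.35×10^-6 = 2.57×10^5 → turbulent
ε/D = 0.0017/377 = 4.51×10^-6
Haaland: f = 0.01480
h_f = f(L/D)V²/(2g) = 0.01480·(588/0.377)·1.604²/(2·9.81) = 3.025 m
Δp = ρg·h_f = 822.0·9.81·3.025 = 24.39 kPa

Δp ≈ 24.4 kPa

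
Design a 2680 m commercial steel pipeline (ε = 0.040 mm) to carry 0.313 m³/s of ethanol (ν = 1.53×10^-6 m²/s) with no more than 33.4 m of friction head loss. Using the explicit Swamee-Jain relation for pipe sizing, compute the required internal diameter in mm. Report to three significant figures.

D ≈ 395 mm

Swamee-Jain (Type III): D = 0.66·[ε^1.25·(LQ²/(gh_f))^4.75 + ν·Q^9.4·(L/(gh_f))^5.2]^0.04
LQ²/(gh_f) = 0.8013; L/(gh_f) = 8.179
Term 1 = ε^1.25·(…)^4.75 = 1.11×10^-6; Term 2 = ν·Q^9.4·(…)^5.2 = 1.55×10^-6
D = 0.66·(1.11×10^-6 + 1.55×10^-6)^0.04 = 0.3949 m = 395 mm
Check: V = 2.56 m/s, Re = 6.60×10^5, f = 0.01406, h_f = 31.7 m ≈ 33.4 m ✓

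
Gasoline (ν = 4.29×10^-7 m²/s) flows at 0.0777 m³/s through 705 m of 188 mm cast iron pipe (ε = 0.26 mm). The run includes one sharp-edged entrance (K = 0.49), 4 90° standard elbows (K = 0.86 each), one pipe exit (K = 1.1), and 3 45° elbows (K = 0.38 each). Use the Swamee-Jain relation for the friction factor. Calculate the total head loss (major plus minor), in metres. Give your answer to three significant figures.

H_L ≈ 34.7 m

V = 4Q/(πD²) = 2.799 m/s; V²/2g = 0.3993 m
Re = 1.23×10^6, ε/D = 0.00138 → f = 0.02155 (Swamee-Jain)
Major: h_f = f(L/D)·V²/2g = 0.02155·3750·0.3993 = 32.27 m
Minor: ΣK = 6.17; h_m = ΣK·V²/2g = 2.464 m
Total H_L = 32.27 + 2.464 = 34.74 m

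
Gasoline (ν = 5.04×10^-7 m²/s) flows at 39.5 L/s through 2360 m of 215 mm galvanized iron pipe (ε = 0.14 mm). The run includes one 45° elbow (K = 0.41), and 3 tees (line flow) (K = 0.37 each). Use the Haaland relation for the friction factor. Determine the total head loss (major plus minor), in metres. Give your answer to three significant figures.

H_L ≈ 12.4 m

V = 4Q/(πD²) = 1.088 m/s; V²/2g = 0.06033 m
Re = 4.64×10^5, ε/D = 6.51×10^-4 → f = 0.01853 (Haaland)
Major: h_f = f(L/D)·V²/2g = 0.01853·10977·0.06033 = 12.27 m
Minor: ΣK = 1.52; h_m = ΣK·V²/2g = 0.09171 m
Total H_L = 12.27 + 0.09171 = 12.36 m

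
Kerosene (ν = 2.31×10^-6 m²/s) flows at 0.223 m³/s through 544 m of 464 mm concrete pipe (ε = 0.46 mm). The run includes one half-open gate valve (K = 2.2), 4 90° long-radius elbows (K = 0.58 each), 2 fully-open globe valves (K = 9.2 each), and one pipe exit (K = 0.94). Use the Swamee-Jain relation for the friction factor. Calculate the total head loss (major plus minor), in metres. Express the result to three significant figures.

H_L ≈ 4.28 m

V = 4Q/(πD²) = 1.319 m/s; V²/2g = 0.08865 m
Re = 2.65×10^5, ε/D = 9.91×10^-4 → f = 0.02083 (Swamee-Jain)
Major: h_f = f(L/D)·V²/2g = 0.02083·1172·0.08865 = 2.165 m
Minor: ΣK = 23.9; h_m = ΣK·V²/2g = 2.115 m
Total H_L = 2.165 + 2.115 = 4.280 m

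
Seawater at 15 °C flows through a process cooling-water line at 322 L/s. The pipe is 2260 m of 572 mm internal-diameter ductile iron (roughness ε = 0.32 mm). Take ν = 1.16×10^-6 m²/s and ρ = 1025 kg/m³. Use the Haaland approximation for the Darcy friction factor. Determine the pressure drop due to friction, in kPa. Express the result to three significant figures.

V = 4Q/(πD²) = 4·0.322/(π·0.572²) = 1.253 m/s
Re = VD/ν = 1.253·0.572/1.16×10^-6 = 6.18×10^5 → turbulent
ε/D = 0.32/572 = 5.59×10^-4
Haaland: f = 0.01780
h_f = f(L/D)V²/(2g) = 0.01780·(2260/0.572)·1.253²/(2·9.81) = 5.630 m
Δp = ρg·h_f = 1025·9.81·5.630 = 56.61 kPa

Δp ≈ 56.6 kPa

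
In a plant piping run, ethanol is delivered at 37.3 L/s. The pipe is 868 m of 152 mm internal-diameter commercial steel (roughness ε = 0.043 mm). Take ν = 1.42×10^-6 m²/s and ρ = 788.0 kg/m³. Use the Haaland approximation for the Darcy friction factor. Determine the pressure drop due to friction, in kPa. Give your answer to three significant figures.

V = 4Q/(πD²) = 4·0.0373/(π·0.152²) = 2.056 m/s
Re = VD/ν = 2.056·0.152/1.42×10^-6 = 2.20×10^5 → turbulent
ε/D = 0.043/152 = 2.83×10^-4
Haaland: f = 0.01721
h_f = f(L/D)V²/(2g) = 0.01721·(868/0.152)·2.056²/(2·9.81) = 21.17 m
Δp = ρg·h_f = 788.0·9.81·21.17 = 163.7 kPa

Δp ≈ 164 kPa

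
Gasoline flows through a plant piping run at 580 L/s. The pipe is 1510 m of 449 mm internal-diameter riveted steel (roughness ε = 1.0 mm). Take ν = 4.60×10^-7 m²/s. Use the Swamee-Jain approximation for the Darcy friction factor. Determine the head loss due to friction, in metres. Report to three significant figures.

V = 4Q/(πD²) = 4·0.580/(π·0.449²) = 3.663 m/s
Re = VD/ν = 3.663·0.449/4.60×10^-7 = 3.58×10^6 → turbulent
ε/D = 1.0/449 = 0.00223
Swamee-Jain: f = 0.02418
h_f = f(L/D)V²/(2g) = 0.02418·(1510/0.449)·3.663²/(2·9.81) = 55.62 m

h_f ≈ 55.6 m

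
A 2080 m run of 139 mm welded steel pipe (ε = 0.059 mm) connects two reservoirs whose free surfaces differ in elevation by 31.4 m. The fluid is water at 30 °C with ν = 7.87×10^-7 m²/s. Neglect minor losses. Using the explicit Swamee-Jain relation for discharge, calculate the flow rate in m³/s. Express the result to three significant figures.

Q ≈ 0.0230 m³/s

Swamee-Jain (Type II): Q = -0.965·√(gD⁵h_f/L)·ln[ε/(3.7D) + √(3.17ν²L/(gD³h_f))]
√(gD⁵h_f/L) = √(9.81·0.139⁵·31.4/2080) = 0.002772
ε/(3.7D) = 1.15×10^-4; √(3.17ν²L/(gD³h_f)) = 7.03×10^-5
Q = -0.965·0.002772·ln(1.850×10^-4) = 0.02299 m³/s
Check: V = 1.52 m/s, Re = 2.68×10^5, f = 0.01804, h_f = 31.6 m ≈ 31.4 m ✓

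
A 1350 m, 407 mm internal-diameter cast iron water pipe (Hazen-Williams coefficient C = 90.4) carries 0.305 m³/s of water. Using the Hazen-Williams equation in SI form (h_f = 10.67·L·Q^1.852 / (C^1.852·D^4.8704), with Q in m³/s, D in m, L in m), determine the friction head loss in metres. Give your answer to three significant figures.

h_f ≈ 30.3 m

h_f = 10.67·1350·0.305^1.852 / (90.4^1.852·0.407^4.8704) = 30.34 m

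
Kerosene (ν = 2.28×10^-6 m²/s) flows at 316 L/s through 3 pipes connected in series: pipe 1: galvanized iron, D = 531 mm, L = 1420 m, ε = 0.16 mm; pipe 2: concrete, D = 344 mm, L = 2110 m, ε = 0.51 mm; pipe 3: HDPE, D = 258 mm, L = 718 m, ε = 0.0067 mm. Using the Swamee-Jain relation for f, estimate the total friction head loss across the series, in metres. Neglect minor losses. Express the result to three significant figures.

Pipe 1: V = 1.427 m/s, Re = 3.32×10^5, ε/D = 3.01×10^-4, f = 0.01691, h_1 = f(L/D)V²/2g = 4.694 m
Pipe 2: V = 3.400 m/s, Re = 5.13×10^5, ε/D = 0.00148, f = 0.02222, h_2 = f(L/D)V²/2g = 80.30 m
Pipe 3: V = 6.044 m/s, Re = 6.84×10^5, ε/D = 2.60×10^-5, f = 0.01287, h_3 = f(L/D)V²/2g = 66.71 m
Series → Q common, losses add: H = Σh = 151.7 m

H ≈ 152 m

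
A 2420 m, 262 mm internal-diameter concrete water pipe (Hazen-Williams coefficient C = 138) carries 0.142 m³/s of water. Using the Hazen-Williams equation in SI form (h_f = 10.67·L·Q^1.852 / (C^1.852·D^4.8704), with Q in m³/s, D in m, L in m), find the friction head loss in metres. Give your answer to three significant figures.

h_f ≈ 51.5 m

h_f = 10.67·2420·0.142^1.852 / (138^1.852·0.262^4.8704) = 51.53 m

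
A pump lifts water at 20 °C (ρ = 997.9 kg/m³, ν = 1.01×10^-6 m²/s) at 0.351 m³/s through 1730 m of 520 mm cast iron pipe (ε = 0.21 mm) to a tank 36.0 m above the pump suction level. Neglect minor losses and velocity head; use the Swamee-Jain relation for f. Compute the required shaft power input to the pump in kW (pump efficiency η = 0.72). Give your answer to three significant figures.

V = 4Q/(πD²) = 1.653 m/s; Re = 8.51×10^5; ε/D = 4.04×10^-4; f = 0.01671
h_f = f(L/D)V²/2g = 7.741 m
Total head H = z + h_f = 36.0 + 7.741 = 43.74 m
P_hyd = ρgQH = 997.9·9.81·0.351·43.74 = 150.3 kW
P_shaft = P_hyd/η = 150.3/0.72 = 208.7 kW

P_shaft ≈ 209 kW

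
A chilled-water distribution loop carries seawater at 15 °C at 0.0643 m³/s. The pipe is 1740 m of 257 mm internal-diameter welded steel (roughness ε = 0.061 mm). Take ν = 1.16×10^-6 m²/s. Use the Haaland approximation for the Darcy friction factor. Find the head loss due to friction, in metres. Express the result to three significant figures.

h_f ≈ 8.75 m

V = 4Q/(πD²) = 4·0.0643/(π·0.257²) = 1.240 m/s
Re = VD/ν = 1.240·0.257/1.16×10^-6 = 2.75×10^5 → turbulent
ε/D = 0.061/257 = 2.37×10^-4
Haaland: f = 0.01650
h_f = f(L/D)V²/(2g) = 0.01650·(1740/0.257)·1.240²/(2·9.81) = 8.748 m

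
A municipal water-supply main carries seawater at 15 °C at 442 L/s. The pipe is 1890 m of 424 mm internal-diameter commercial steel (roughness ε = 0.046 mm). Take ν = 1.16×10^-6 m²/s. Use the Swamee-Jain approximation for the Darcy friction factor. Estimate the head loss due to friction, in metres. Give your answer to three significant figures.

h_f ≈ 30.0 m

V = 4Q/(πD²) = 4·0.442/(π·0.424²) = 3.130 m/s
Re = VD/ν = 3.130·0.424/1.16×10^-6 = 1.14×10^6 → turbulent
ε/D = 0.046/424 = 1.08×10^-4
Swamee-Jain: f = 0.01349
h_f = f(L/D)V²/(2g) = 0.01349·(1890/0.424)·3.130²/(2·9.81) = 30.03 m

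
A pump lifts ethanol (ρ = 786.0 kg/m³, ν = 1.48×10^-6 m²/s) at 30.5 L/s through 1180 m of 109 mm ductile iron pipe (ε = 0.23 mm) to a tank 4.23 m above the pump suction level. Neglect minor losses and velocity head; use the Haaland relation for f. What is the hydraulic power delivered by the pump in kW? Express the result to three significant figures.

V = 4Q/(πD²) = 3.269 m/s; Re = 2.41×10^5; ε/D = 0.00211; f = 0.02444
h_f = f(L/D)V²/2g = 144.1 m
Total head H = z + h_f = 4.23 + 144.1 = 148.3 m
P_hyd = ρgQH = 786.0·9.81·0.0305·148.3 = 34.88 kW

P_hyd ≈ 34.9 kW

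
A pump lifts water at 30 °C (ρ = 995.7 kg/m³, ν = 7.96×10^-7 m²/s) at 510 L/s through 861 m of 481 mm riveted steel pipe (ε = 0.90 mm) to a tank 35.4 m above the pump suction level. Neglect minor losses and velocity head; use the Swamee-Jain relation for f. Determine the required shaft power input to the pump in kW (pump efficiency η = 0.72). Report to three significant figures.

P_shaft ≈ 360 kW

V = 4Q/(πD²) = 2.807 m/s; Re = 1.70×10^6; ε/D = 0.00187; f = 0.02318
h_f = f(L/D)V²/2g = 16.66 m
Total head H = z + h_f = 35.4 + 16.66 = 52.06 m
P_hyd = ρgQH = 995.7·9.81·0.510·52.06 = 259.3 kW
P_shaft = P_hyd/η = 259.3/0.72 = 360.2 kW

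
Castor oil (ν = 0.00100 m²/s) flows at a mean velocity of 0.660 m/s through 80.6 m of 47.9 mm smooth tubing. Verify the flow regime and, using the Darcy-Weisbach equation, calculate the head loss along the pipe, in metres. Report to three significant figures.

h_f ≈ 75.6 m

Re = VD/ν = 0.660·0.04790/0.00100 = 31.6 → laminar (Re < 2300)
f = 64/Re = 2.024
h_f = f(L/D)V²/(2g) = 2.024·(80.6/0.04790)·0.660²/(2·9.81) = 75.63 m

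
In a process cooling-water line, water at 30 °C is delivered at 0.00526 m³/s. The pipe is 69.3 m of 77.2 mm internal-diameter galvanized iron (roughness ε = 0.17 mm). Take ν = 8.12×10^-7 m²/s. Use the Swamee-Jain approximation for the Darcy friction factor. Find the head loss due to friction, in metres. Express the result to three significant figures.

h_f ≈ 1.49 m

V = 4Q/(πD²) = 4·0.00526/(π·0.0772²) = 1.124 m/s
Re = VD/ν = 1.124·0.0772/8.12×10^-7 = 1.07×10^5 → turbulent
ε/D = 0.17/77.2 = 0.00220
Swamee-Jain: f = 0.02575
h_f = f(L/D)V²/(2g) = 0.02575·(69.3/0.0772)·1.124²/(2·9.81) = 1.488 m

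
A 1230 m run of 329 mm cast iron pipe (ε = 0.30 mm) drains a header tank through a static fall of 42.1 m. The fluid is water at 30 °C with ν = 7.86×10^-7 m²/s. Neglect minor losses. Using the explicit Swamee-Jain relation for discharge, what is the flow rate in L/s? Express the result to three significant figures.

Swamee-Jain (Type II): Q = -0.965·√(gD⁵h_f/L)·ln[ε/(3.7D) + √(3.17ν²L/(gD³h_f))]
√(gD⁵h_f/L) = √(9.81·0.329⁵·42.1/1230) = 0.03598
ε/(3.7D) = 2.46×10^-4; √(3.17ν²L/(gD³h_f)) = 1.28×10^-5
Q = -0.965·0.03598·ln(2.592×10^-4) = 0.2867 m³/s
Check: V = 3.37 m/s, Re = 1.41×10^6, f = 0.01951, h_f = 42.3 m ≈ 42.1 m ✓

Q ≈ 287 L/s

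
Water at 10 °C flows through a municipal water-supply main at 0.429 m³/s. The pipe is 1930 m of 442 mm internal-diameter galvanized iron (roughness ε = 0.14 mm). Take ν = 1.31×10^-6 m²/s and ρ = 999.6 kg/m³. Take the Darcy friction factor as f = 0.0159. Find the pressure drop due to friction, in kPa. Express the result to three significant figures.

Δp ≈ 271 kPa

V = 4Q/(πD²) = 4·0.429/(π·0.442²) = 2.796 m/s
h_f = f(L/D)V²/(2g) = 0.01590·(1930/0.442)·2.796²/(2·9.81) = 27.66 m
Δp = ρg·h_f = 999.6·9.81·27.66 = 271.3 kPa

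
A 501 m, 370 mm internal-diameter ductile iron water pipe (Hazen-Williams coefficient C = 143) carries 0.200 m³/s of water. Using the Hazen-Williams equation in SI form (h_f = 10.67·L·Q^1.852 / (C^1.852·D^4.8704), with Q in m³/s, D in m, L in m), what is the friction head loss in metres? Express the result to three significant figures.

h_f = 10.67·501·0.200^1.852 / (143^1.852·0.370^4.8704) = 3.506 m

h_f ≈ 3.51 m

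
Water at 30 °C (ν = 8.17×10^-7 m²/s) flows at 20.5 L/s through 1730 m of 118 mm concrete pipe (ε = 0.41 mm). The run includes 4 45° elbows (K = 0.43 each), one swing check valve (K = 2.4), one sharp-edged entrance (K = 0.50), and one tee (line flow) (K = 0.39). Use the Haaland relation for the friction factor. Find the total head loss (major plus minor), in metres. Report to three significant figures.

H_L ≈ 73.7 m

V = 4Q/(πD²) = 1.875 m/s; V²/2g = 0.1791 m
Re = 2.71×10^5, ε/D = 0.00347 → f = 0.02774 (Haaland)
Major: h_f = f(L/D)·V²/2g = 0.02774·14661·0.1791 = 72.84 m
Minor: ΣK = 5.01; h_m = ΣK·V²/2g = 0.8973 m
Total H_L = 72.84 + 0.8973 = 73.74 m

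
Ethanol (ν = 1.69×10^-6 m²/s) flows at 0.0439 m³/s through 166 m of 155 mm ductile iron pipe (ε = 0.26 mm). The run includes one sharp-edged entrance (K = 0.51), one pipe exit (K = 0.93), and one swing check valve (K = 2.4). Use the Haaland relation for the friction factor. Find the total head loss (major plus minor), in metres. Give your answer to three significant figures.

H_L ≈ 7.92 m

V = 4Q/(πD²) = 2.327 m/s; V²/2g = 0.2759 m
Re = 2.13×10^5, ε/D = 0.00168 → f = 0.02324 (Haaland)
Major: h_f = f(L/D)·V²/2g = 0.02324·1071·0.2759 = 6.866 m
Minor: ΣK = 3.84; h_m = ΣK·V²/2g = 1.059 m
Total H_L = 6.866 + 1.059 = 7.925 m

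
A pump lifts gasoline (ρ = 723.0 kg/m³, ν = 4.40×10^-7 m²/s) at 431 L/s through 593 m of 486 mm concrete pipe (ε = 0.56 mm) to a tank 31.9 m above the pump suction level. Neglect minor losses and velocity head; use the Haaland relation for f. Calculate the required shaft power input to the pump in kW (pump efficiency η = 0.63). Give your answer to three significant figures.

V = 4Q/(πD²) = 2.323 m/s; Re = 2.57×10^6; ε/D = 0.00115; f = 0.02047
h_f = f(L/D)V²/2g = 6.871 m
Total head H = z + h_f = 31.9 + 6.871 = 38.77 m
P_hyd = ρgQH = 723.0·9.81·0.431·38.77 = 118.5 kW
P_shaft = P_hyd/η = 118.5/0.63 = 188.1 kW

P_shaft ≈ 188 kW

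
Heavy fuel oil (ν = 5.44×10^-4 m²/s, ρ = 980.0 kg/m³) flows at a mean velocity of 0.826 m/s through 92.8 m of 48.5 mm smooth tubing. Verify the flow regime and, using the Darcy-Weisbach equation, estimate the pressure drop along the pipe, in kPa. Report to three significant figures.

Re = VD/ν = 0.826·0.04850/5.44×10^-4 = 73.6 → laminar (Re < 2300)
f = 64/Re = 0.8691
h_f = f(L/D)V²/(2g) = 0.8691·(92.8/0.04850)·0.826²/(2·9.81) = 57.83 m
Δp = ρg·h_f = 980.0·9.81·57.83 = 555.9 kPa

Δp ≈ 556 kPa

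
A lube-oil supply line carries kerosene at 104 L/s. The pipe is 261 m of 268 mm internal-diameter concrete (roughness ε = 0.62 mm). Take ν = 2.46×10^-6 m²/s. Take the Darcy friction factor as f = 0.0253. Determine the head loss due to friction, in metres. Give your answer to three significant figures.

h_f ≈ 4.27 m

V = 4Q/(πD²) = 4·0.104/(π·0.268²) = 1.844 m/s
h_f = f(L/D)V²/(2g) = 0.02530·(261/0.268)·1.844²/(2·9.81) = 4.268 m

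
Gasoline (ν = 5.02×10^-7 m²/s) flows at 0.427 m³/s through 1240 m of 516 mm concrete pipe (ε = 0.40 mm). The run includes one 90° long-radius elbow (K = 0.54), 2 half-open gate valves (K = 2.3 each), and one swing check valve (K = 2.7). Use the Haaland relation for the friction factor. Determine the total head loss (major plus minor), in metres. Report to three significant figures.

V = 4Q/(πD²) = 2.042 m/s; V²/2g = 0.2125 m
Re = 2.10×10^6, ε/D = 7.75×10^-4 → f = 0.01866 (Haaland)
Major: h_f = f(L/D)·V²/2g = 0.01866·2403·0.2125 = 9.532 m
Minor: ΣK = 7.84; h_m = ΣK·V²/2g = 1.666 m
Total H_L = 9.532 + 1.666 = 11.20 m

H_L ≈ 11.2 m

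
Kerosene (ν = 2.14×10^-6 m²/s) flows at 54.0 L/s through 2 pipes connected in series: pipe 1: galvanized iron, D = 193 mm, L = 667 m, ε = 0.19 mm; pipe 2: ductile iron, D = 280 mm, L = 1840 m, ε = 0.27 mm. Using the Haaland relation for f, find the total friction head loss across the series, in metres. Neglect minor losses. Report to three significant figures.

H ≈ 18.2 m

Pipe 1: V = 1.846 m/s, Re = 1.66×10^5, ε/D = 9.84×10^-4, f = 0.02108, h_1 = f(L/D)V²/2g = 12.65 m
Pipe 2: V = 0.8770 m/s, Re = 1.15×10^5, ε/D = 9.64×10^-4, f = 0.02158, h_2 = f(L/D)V²/2g = 5.559 m
Series → Q common, losses add: H = Σh = 18.21 m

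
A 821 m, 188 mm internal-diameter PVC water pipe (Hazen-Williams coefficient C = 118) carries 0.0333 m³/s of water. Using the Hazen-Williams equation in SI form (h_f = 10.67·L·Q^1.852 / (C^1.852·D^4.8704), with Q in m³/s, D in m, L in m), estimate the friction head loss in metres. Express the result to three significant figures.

h_f ≈ 8.02 m

h_f = 10.67·821·0.0333^1.852 / (118^1.852·0.188^4.8704) = 8.018 m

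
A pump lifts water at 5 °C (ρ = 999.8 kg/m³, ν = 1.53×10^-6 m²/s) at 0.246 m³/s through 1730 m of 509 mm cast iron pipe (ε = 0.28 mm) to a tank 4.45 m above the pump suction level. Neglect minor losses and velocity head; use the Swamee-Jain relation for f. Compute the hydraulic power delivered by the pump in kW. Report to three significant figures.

V = 4Q/(πD²) = 1.209 m/s; Re = 4.02×10^5; ε/D = 5.50×10^-4; f = 0.01828
h_f = f(L/D)V²/2g = 4.629 m
Total head H = z + h_f = 4.45 + 4.629 = 9.079 m
P_hyd = ρgQH = 999.8·9.81·0.246·9.079 = 21.91 kW

P_hyd ≈ 21.9 kW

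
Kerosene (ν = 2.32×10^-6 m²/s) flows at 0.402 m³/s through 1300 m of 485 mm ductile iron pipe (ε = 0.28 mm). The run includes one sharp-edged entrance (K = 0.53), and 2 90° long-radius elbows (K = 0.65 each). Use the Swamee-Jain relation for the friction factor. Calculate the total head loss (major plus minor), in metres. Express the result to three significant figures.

H_L ≈ 12.3 m

V = 4Q/(πD²) = 2.176 m/s; V²/2g = 0.2413 m
Re = 4.55×10^5, ε/D = 5.77×10^-4 → f = 0.01832 (Swamee-Jain)
Major: h_f = f(L/D)·V²/2g = 0.01832·2680·0.2413 = 11.85 m
Minor: ΣK = 1.83; h_m = ΣK·V²/2g = 0.4416 m
Total H_L = 11.85 + 0.4416 = 12.29 m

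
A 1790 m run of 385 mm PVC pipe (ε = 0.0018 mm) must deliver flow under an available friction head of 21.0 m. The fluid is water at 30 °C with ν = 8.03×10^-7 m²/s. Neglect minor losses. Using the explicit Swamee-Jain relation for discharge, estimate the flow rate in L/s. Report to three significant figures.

Q ≈ 327 L/s

Swamee-Jain (Type II): Q = -0.965·√(gD⁵h_f/L)·ln[ε/(3.7D) + √(3.17ν²L/(gD³h_f))]
√(gD⁵h_f/L) = √(9.81·0.385⁵·21.0/1790) = 0.03120
ε/(3.7D) = 1.26×10^-6; √(3.17ν²L/(gD³h_f)) = 1.76×10^-5
Q = -0.965·0.03120·ln(1.891×10^-5) = 0.3275 m³/s
Check: V = 2.81 m/s, Re = 1.35×10^6, f = 0.01119, h_f = 21.0 m ≈ 21.0 m ✓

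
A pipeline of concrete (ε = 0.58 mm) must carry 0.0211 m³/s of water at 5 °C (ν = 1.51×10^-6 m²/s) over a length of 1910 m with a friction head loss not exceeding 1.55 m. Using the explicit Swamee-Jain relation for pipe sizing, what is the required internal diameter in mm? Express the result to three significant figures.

D ≈ 265 mm

Swamee-Jain (Type III): D = 0.66·[ε^1.25·(LQ²/(gh_f))^4.75 + ν·Q^9.4·(L/(gh_f))^5.2]^0.04
LQ²/(gh_f) = 0.05592; L/(gh_f) = 125.6
Term 1 = ε^1.25·(…)^4.75 = 1.01×10^-10; Term 2 = ν·Q^9.4·(…)^5.2 = 2.20×10^-11
D = 0.66·(1.01×10^-10 + 2.20×10^-11)^0.04 = 0.2650 m = 265 mm
Check: V = 0.383 m/s, Re = 6.71×10^4, f = 0.02653, h_f = 1.43 m ≈ 1.55 m ✓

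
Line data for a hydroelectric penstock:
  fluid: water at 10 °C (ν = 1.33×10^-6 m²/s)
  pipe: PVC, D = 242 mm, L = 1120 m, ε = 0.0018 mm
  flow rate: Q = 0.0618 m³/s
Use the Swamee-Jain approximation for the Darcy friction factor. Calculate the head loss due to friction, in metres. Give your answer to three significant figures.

h_f ≈ 6.40 m

V = 4Q/(πD²) = 4·0.0618/(π·0.242²) = 1.344 m/s
Re = VD/ν = 1.344·0.242/1.33×10^-6 = 2.44×10^5 → turbulent
ε/D = 0.0018/242 = 7.44×10^-6
Swamee-Jain: f = 0.01502
h_f = f(L/D)V²/(2g) = 0.01502·(1120/0.242)·1.344²/(2·9.81) = 6.396 m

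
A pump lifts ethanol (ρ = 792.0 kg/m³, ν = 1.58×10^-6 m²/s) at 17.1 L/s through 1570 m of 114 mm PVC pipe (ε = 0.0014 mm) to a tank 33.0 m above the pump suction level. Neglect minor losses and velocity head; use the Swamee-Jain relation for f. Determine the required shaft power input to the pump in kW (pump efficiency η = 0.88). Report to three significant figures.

P_shaft ≈ 10.1 kW

V = 4Q/(πD²) = 1.675 m/s; Re = 1.21×10^5; ε/D = 1.23×10^-5; f = 0.01726
h_f = f(L/D)V²/2g = 34.00 m
Total head H = z + h_f = 33.0 + 34.00 = 67.00 m
P_hyd = ρgQH = 792.0·9.81·0.0171·67.00 = 8.902 kW
P_shaft = P_hyd/η = 8.902/0.88 = 10.12 kW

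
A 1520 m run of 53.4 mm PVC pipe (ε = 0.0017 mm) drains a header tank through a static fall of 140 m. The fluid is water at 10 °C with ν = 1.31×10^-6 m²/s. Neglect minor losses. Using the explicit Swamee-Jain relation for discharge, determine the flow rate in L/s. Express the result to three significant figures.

Q ≈ 5.13 L/s

Swamee-Jain (Type II): Q = -0.965·√(gD⁵h_f/L)·ln[ε/(3.7D) + √(3.17ν²L/(gD³h_f))]
√(gD⁵h_f/L) = √(9.81·0.0534⁵·140/1520) = 6.264×10^-4
ε/(3.7D) = 8.60×10^-6; √(3.17ν²L/(gD³h_f)) = 1.99×10^-4
Q = -0.965·6.264×10^-4·ln(2.074×10^-4) = 0.005126 m³/s
Check: V = 2.29 m/s, Re = 9.33×10^4, f = 0.01831, h_f = 139 m ≈ 140 m ✓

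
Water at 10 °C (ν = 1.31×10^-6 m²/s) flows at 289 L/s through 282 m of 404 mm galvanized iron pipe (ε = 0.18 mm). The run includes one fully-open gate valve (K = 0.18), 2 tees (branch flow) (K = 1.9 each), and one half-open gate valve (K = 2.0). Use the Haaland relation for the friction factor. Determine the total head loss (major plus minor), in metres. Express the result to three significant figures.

V = 4Q/(πD²) = 2.254 m/s; V²/2g = 0.2591 m
Re = 6.95×10^5, ε/D = 4.46×10^-4 → f = 0.01698 (Haaland)
Major: h_f = f(L/D)·V²/2g = 0.01698·698.0·0.2591 = 3.071 m
Minor: ΣK = 5.98; h_m = ΣK·V²/2g = 1.549 m
Total H_L = 3.071 + 1.549 = 4.620 m

H_L ≈ 4.62 m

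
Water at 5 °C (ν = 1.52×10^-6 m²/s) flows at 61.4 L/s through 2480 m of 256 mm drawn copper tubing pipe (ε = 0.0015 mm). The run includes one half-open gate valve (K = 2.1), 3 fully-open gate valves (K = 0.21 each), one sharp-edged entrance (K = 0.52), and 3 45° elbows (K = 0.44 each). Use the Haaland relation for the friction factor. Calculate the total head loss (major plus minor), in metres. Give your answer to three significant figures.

H_L ≈ 11.2 m

V = 4Q/(πD²) = 1.193 m/s; V²/2g = 0.07253 m
Re = 2.01×10^5, ε/D = 5.86×10^-6 → f = 0.01552 (Haaland)
Major: h_f = f(L/D)·V²/2g = 0.01552·9688·0.07253 = 10.90 m
Minor: ΣK = 4.57; h_m = ΣK·V²/2g = 0.3314 m
Total H_L = 10.90 + 0.3314 = 11.24 m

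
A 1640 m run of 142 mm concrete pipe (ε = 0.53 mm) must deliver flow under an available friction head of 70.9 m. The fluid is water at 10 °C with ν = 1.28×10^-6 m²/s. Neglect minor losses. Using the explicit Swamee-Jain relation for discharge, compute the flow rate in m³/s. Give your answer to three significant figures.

Q ≈ 0.0326 m³/s

Swamee-Jain (Type II): Q = -0.965·√(gD⁵h_f/L)·ln[ε/(3.7D) + √(3.17ν²L/(gD³h_f))]
√(gD⁵h_f/L) = √(9.81·0.142⁵·70.9/1640) = 0.004948
ε/(3.7D) = 0.00101; √(3.17ν²L/(gD³h_f)) = 6.54×10^-5
Q = -0.965·0.004948·ln(0.001074) = 0.03264 m³/s
Check: V = 2.06 m/s, Re = 2.29×10^5, f = 0.02852, h_f = 71.3 m ≈ 70.9 m ✓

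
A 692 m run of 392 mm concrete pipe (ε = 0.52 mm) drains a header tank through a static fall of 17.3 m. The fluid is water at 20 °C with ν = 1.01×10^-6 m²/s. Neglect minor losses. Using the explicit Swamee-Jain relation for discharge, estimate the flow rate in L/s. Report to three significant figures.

Swamee-Jain (Type II): Q = -0.965·√(gD⁵h_f/L)·ln[ε/(3.7D) + √(3.17ν²L/(gD³h_f))]
√(gD⁵h_f/L) = √(9.81·0.392⁵·17.3/692) = 0.04765
ε/(3.7D) = 3.59×10^-4; √(3.17ν²L/(gD³h_f)) = 1.48×10^-5
Q = -0.965·0.04765·ln(3.733×10^-4) = 0.3629 m³/s
Check: V = 3.01 m/s, Re = 1.17×10^6, f = 0.02135, h_f = 17.4 m ≈ 17.3 m ✓

Q ≈ 363 L/s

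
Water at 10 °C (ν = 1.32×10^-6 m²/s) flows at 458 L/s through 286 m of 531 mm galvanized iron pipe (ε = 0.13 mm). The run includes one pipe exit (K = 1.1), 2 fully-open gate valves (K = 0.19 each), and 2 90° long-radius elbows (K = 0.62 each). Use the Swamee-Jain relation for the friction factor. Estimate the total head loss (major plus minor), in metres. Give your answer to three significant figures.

H_L ≈ 2.40 m

V = 4Q/(πD²) = 2.068 m/s; V²/2g = 0.2180 m
Re = 8.32×10^5, ε/D = 2.45×10^-4 → f = 0.01539 (Swamee-Jain)
Major: h_f = f(L/D)·V²/2g = 0.01539·538.6·0.2180 = 1.807 m
Minor: ΣK = 2.72; h_m = ΣK·V²/2g = 0.5930 m
Total H_L = 1.807 + 0.5930 = 2.400 m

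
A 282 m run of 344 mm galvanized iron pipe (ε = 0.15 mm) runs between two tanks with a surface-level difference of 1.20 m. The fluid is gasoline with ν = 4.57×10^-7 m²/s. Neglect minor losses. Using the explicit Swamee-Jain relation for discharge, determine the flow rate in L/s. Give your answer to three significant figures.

Swamee-Jain (Type II): Q = -0.965·√(gD⁵h_f/L)·ln[ε/(3.7D) + √(3.17ν²L/(gD³h_f))]
√(gD⁵h_f/L) = √(9.81·0.344⁵·1.20/282) = 0.01418
ε/(3.7D) = 1.18×10^-4; √(3.17ν²L/(gD³h_f)) = 1.97×10^-5
Q = -0.965·0.01418·ln(1.376×10^-4) = 0.1217 m³/s
Check: V = 1.31 m/s, Re = 9.85×10^5, f = 0.01686, h_f = 1.21 m ≈ 1.20 m ✓

Q ≈ 122 L/s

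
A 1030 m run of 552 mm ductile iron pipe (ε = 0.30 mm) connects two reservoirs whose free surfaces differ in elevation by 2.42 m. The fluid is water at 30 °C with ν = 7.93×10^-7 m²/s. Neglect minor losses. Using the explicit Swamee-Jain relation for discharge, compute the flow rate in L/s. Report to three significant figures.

Swamee-Jain (Type II): Q = -0.965·√(gD⁵h_f/L)·ln[ε/(3.7D) + √(3.17ν²L/(gD³h_f))]
√(gD⁵h_f/L) = √(9.81·0.552⁵·2.42/1030) = 0.03437
ε/(3.7D) = 1.47×10^-4; √(3.17ν²L/(gD³h_f)) = 2.27×10^-5
Q = -0.965·0.03437·ln(1.696×10^-4) = 0.2880 m³/s
Check: V = 1.20 m/s, Re = 8.38×10^5, f = 0.01768, h_f = 2.43 m ≈ 2.42 m ✓

Q ≈ 288 L/s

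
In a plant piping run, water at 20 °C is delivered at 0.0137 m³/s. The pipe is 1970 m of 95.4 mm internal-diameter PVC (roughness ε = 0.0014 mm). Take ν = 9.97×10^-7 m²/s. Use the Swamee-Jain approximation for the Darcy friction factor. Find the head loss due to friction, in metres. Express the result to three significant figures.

h_f ≈ 61.6 m

V = 4Q/(πD²) = 4·0.0137/(π·0.0954²) = 1.917 m/s
Re = VD/ν = 1.917·0.0954/9.97×10^-7 = 1.83×10^5 → turbulent
ε/D = 0.0014/95.4 = 1.47×10^-5
Swamee-Jain: f = 0.01593
h_f = f(L/D)V²/(2g) = 0.01593·(1970/0.0954)·1.917²/(2·9.81) = 61.57 m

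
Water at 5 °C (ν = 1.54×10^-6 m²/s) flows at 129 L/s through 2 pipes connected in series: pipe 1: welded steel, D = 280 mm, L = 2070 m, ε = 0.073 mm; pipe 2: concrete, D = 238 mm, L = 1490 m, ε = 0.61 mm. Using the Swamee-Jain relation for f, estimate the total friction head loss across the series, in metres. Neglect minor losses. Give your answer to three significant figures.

Pipe 1: V = 2.095 m/s, Re = 3.81×10^5, ε/D = 2.61×10^-4, f = 0.01641, h_1 = f(L/D)V²/2g = 27.14 m
Pipe 2: V = 2.900 m/s, Re = 4.48×10^5, ε/D = 0.00256, f = 0.02550, h_2 = f(L/D)V²/2g = 68.42 m
Series → Q common, losses add: H = Σh = 95.56 m

H ≈ 95.6 m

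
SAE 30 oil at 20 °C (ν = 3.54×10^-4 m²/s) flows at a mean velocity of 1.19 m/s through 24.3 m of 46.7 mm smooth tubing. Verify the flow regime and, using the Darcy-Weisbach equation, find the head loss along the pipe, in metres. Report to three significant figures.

Re = VD/ν = 1.19·0.04670/3.54×10^-4 = 157 → laminar (Re < 2300)
f = 64/Re = 0.4077
h_f = f(L/D)V²/(2g) = 0.4077·(24.3/0.04670)·1.19²/(2·9.81) = 15.31 m

h_f ≈ 15.3 m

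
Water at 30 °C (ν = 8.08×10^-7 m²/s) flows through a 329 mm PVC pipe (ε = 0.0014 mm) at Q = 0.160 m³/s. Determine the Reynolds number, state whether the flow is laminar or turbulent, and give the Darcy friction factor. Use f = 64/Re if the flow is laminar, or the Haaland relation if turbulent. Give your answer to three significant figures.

Re ≈ 7.66×10^5; turbulent; f ≈ 0.0122

V = 4Q/(πD²) = 1.882 m/s
Re = VD/ν = 1.882·0.329/8.08×10^-7 = 7.66×10^5
Re > 4000 → turbulent; ε/D = 4.26×10^-6
Haaland: f = 0.01218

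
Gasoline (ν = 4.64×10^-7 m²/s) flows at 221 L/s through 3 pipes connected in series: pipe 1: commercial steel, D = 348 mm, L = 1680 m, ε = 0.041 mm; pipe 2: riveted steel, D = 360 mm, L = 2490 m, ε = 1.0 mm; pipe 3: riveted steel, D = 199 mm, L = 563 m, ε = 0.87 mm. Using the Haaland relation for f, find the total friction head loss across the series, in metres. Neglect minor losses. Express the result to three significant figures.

H ≈ 273 m

Pipe 1: V = 2.324 m/s, Re = 1.74×10^6, ε/D = 1.18×10^-4, f = 0.01313, h_1 = f(L/D)V²/2g = 17.44 m
Pipe 2: V = 2.171 m/s, Re = 1.68×10^6, ε/D = 0.00278, f = 0.02574, h_2 = f(L/D)V²/2g = 42.77 m
Pipe 3: V = 7.106 m/s, Re = 3.05×10^6, ε/D = 0.00437, f = 0.02926, h_3 = f(L/D)V²/2g = 213.0 m
Series → Q common, losses add: H = Σh = 273.2 m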